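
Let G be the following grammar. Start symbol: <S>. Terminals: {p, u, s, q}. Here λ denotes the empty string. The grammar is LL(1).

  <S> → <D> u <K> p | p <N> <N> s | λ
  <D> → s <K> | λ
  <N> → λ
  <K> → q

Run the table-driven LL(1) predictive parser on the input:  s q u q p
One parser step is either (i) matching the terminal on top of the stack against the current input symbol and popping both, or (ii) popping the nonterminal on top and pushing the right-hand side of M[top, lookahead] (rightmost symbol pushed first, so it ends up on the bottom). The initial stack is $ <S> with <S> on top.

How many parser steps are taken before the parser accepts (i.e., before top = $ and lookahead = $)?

9

     Stack            Input        Action
  1  $ <S>            s q u q p $  expand <S> → <D> u <K> p
  2  $ p <K> u <D>    s q u q p $  expand <D> → s <K>
  3  $ p <K> u <K> s  s q u q p $  match s
  4  $ p <K> u <K>    q u q p $    expand <K> → q
  5  $ p <K> u q      q u q p $    match q
  6  $ p <K> u        u q p $      match u
  7  $ p <K>          q p $        expand <K> → q
  8  $ p q            q p $        match q
  9  $ p              p $          match p
Accept reached after 9 steps.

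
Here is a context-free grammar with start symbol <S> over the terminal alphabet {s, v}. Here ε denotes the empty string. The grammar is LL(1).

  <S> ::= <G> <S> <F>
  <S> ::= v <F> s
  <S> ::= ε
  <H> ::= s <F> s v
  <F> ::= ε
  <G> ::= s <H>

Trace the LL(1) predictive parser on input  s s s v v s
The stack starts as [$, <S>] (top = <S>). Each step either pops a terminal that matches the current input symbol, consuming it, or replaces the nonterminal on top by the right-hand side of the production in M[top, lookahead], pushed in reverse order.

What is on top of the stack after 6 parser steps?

s

     Stack                Input          Action
  1  $ <S>                s s s v v s $  expand <S> ::= <G> <S> <F>
  2  $ <F> <S> <G>        s s s v v s $  expand <G> ::= s <H>
  3  $ <F> <S> <H> s      s s s v v s $  match s
  4  $ <F> <S> <H>        s s v v s $    expand <H> ::= s <F> s v
  5  $ <F> <S> v s <F> s  s s v v s $    match s
  6  $ <F> <S> v s <F>    s v v s $      expand <F> ::= ε
Stack after step 6: $ <F> <S> v s (top = s).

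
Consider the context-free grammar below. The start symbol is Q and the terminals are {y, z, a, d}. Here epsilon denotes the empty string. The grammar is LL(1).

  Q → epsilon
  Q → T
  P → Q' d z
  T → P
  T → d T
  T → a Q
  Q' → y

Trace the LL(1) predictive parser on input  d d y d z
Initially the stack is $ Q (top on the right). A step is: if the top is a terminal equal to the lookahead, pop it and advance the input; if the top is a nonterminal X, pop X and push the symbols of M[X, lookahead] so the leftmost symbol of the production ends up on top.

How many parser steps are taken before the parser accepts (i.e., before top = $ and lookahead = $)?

11

step 1: stack=$ Q  input=d d y d z $  — expand Q → T
step 2: stack=$ T  input=d d y d z $  — expand T → d T
step 3: stack=$ T d  input=d d y d z $  — match d
step 4: stack=$ T  input=d y d z $  — expand T → d T
step 5: stack=$ T d  input=d y d z $  — match d
step 6: stack=$ T  input=y d z $  — expand T → P
step 7: stack=$ P  input=y d z $  — expand P → Q' d z
step 8: stack=$ z d Q'  input=y d z $  — expand Q' → y
step 9: stack=$ z d y  input=y d z $  — match y
step 10: stack=$ z d  input=d z $  — match d
step 11: stack=$ z  input=z $  — match z
Accept reached after 11 steps.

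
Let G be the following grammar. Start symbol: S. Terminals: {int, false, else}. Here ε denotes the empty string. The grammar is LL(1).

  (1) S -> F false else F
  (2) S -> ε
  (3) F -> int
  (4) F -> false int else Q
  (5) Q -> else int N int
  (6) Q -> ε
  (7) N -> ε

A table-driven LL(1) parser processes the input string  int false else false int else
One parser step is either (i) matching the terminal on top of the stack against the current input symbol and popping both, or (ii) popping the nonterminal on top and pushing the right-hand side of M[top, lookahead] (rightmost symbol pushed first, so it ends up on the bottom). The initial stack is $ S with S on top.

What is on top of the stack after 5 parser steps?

     Stack               Input                            Action
  1  $ S                 int false else false int else $  expand S -> F false else F
  2  $ F else false F    int false else false int else $  expand F -> int
  3  $ F else false int  int false else false int else $  match int
  4  $ F else false      false else false int else $      match false
  5  $ F else            else false int else $            match else
Stack after step 5: $ F (top = F).

F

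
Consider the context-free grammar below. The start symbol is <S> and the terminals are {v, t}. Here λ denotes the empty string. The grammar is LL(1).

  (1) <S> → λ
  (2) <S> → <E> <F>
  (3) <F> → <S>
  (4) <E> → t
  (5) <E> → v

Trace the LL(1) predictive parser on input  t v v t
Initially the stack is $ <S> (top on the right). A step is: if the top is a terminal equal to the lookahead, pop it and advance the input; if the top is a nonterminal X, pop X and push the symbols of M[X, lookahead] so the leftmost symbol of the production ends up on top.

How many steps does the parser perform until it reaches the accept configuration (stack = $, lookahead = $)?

17

      Stack      Input      Action
   1  $ <S>      t v v t $  expand <S> → <E> <F>
   2  $ <F> <E>  t v v t $  expand <E> → t
   3  $ <F> t    t v v t $  match t
   4  $ <F>      v v t $    expand <F> → <S>
   5  $ <S>      v v t $    expand <S> → <E> <F>
   6  $ <F> <E>  v v t $    expand <E> → v
   7  $ <F> v    v v t $    match v
   8  $ <F>      v t $      expand <F> → <S>
   9  $ <S>      v t $      expand <S> → <E> <F>
  10  $ <F> <E>  v t $      expand <E> → v
  11  $ <F> v    v t $      match v
  12  $ <F>      t $        expand <F> → <S>
  13  $ <S>      t $        expand <S> → <E> <F>
  14  $ <F> <E>  t $        expand <E> → t
  15  $ <F> t    t $        match t
  16  $ <F>      $          expand <F> → <S>
  17  $ <S>      $          expand <S> → λ
Accept reached after 17 steps.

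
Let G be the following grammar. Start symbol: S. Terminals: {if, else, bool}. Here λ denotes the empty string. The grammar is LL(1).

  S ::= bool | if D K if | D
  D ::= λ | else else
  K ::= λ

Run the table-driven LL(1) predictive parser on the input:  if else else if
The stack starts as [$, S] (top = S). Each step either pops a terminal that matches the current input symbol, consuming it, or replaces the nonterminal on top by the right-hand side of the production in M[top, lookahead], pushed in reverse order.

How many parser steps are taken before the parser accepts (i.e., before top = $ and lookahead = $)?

7

     Stack             Input              Action
  1  $ S               if else else if $  expand S ::= if D K if
  2  $ if K D if       if else else if $  match if
  3  $ if K D          else else if $     expand D ::= else else
  4  $ if K else else  else else if $     match else
  5  $ if K else       else if $          match else
  6  $ if K            if $               expand K ::= λ
  7  $ if              if $               match if
Accept reached after 7 steps.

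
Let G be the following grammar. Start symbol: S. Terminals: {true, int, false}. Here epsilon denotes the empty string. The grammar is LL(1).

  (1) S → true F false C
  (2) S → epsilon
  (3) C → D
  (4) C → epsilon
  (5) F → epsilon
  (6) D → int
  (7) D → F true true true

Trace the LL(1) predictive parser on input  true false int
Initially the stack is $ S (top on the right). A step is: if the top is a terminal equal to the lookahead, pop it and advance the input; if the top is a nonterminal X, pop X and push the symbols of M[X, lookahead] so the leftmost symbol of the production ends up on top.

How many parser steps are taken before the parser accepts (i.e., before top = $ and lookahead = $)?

step 1: stack=$ S  input=true false int $  — expand S → true F false C
step 2: stack=$ C false F true  input=true false int $  — match true
step 3: stack=$ C false F  input=false int $  — expand F → epsilon
step 4: stack=$ C false  input=false int $  — match false
step 5: stack=$ C  input=int $  — expand C → D
step 6: stack=$ D  input=int $  — expand D → int
step 7: stack=$ int  input=int $  — match int
Accept reached after 7 steps.

7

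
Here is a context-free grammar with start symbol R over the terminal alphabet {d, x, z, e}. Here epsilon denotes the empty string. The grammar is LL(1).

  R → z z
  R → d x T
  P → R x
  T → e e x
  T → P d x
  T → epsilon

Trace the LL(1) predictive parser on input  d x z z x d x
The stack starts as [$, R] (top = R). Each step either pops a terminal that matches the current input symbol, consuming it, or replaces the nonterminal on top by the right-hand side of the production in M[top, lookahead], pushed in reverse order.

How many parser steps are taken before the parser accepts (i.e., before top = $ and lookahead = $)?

11

step 1: stack=$ R  input=d x z z x d x $  — expand R → d x T
step 2: stack=$ T x d  input=d x z z x d x $  — match d
step 3: stack=$ T x  input=x z z x d x $  — match x
step 4: stack=$ T  input=z z x d x $  — expand T → P d x
step 5: stack=$ x d P  input=z z x d x $  — expand P → R x
step 6: stack=$ x d x R  input=z z x d x $  — expand R → z z
step 7: stack=$ x d x z z  input=z z x d x $  — match z
step 8: stack=$ x d x z  input=z x d x $  — match z
step 9: stack=$ x d x  input=x d x $  — match x
step 10: stack=$ x d  input=d x $  — match d
step 11: stack=$ x  input=x $  — match x
Accept reached after 11 steps.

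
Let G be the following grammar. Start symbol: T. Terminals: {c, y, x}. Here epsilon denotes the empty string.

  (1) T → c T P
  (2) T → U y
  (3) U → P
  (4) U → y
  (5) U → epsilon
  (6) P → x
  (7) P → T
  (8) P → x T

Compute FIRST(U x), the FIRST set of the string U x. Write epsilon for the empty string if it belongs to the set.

FIRST(T) = {c, x, y}  (via U y)
FIRST(P) = {c, x, y}  (via T)
FIRST(U) = {epsilon, c, x, y}  (via P)
FIRST(U x): take FIRST of each symbol in turn, carrying on past any symbol whose FIRST contains epsilon; result {c, x, y}.

{c, x, y}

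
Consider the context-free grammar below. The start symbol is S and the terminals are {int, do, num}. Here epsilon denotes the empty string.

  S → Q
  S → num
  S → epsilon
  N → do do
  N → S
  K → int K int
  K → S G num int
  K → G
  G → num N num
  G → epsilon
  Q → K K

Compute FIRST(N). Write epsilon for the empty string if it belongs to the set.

{epsilon, do, int, num}

FIRST(G): from G→num N num we get {num}; from G→epsilon we get {epsilon}. So FIRST(G) = {epsilon, num}.
FIRST(S): from S→Q we get {epsilon, int, num}; from S→num we get {num}; from S→epsilon we get {epsilon}. So FIRST(S) = {epsilon, int, num}.
FIRST(N): from N→do do we get {do}; from N→S we get {epsilon, int, num}. So FIRST(N) = {epsilon, do, int, num}.
FIRST(K): from K→int K int we get {int}; from K→S G num int we get {int, num}; from K→G we get {epsilon, num}. So FIRST(K) = {epsilon, int, num}.
FIRST(Q): from Q→K K we get {epsilon, int, num}. So FIRST(Q) = {epsilon, int, num}.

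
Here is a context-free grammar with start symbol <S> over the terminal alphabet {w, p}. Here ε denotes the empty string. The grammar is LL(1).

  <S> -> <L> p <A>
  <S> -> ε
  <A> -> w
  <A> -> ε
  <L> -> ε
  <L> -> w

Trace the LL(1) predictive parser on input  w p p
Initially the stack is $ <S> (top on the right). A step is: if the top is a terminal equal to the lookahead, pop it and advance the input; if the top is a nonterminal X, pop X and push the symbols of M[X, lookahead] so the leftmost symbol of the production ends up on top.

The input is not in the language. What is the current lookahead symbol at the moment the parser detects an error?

p

step 1: stack=$ <S>  input=w p p $  — expand <S> -> <L> p <A>
step 2: stack=$ <A> p <L>  input=w p p $  — expand <L> -> w
step 3: stack=$ <A> p w  input=w p p $  — match w
step 4: stack=$ <A> p  input=p p $  — match p
step 5: stack=$ <A>  input=p $  — error: M[<A>, p] is empty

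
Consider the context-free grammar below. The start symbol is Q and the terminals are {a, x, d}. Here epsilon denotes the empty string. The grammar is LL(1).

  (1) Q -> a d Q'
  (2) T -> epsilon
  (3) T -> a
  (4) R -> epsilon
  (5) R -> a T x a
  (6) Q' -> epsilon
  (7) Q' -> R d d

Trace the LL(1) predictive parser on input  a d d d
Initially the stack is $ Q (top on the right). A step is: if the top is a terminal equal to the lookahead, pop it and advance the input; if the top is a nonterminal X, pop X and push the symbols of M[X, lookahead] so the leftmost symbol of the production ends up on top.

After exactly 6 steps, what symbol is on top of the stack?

step 1: stack=$ Q  input=a d d d $  — expand Q -> a d Q'
step 2: stack=$ Q' d a  input=a d d d $  — match a
step 3: stack=$ Q' d  input=d d d $  — match d
step 4: stack=$ Q'  input=d d $  — expand Q' -> R d d
step 5: stack=$ d d R  input=d d $  — expand R -> epsilon
step 6: stack=$ d d  input=d d $  — match d
Stack after step 6: $ d (top = d).

d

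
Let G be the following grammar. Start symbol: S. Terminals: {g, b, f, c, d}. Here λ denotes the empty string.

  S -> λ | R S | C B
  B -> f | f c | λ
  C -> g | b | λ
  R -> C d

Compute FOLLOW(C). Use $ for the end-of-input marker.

FIRST(B): from B->f we get {f}; from B->f c we get {f}; from B->λ we get {λ}. So FIRST(B) = {λ, f}.
FIRST(C): from C->g we get {g}; from C->b we get {b}; from C->λ we get {λ}. So FIRST(C) = {λ, b, g}.
FIRST(R): from R->C d we get {b, d, g}. So FIRST(R) = {b, d, g}.
FIRST(S): from S->λ we get {λ}; from S->R S we get {b, d, g}; from S->C B we get {λ, b, f, g}. So FIRST(S) = {λ, b, d, f, g}.
FOLLOW(S) includes $ since S is the start symbol.
FOLLOW(S): in S->R S, the suffix after S is empty (adds nothing new). Thus FOLLOW(S) = {$}.
FOLLOW(B): in S->C B, the suffix after B is empty, so FOLLOW(B) ⊇ FOLLOW(S) = {$}. Thus FOLLOW(B) = {$}.
FOLLOW(C): in S->C B, C is followed by B with FIRST {λ, f}; in S->C B, the suffix after C is nullable, so FOLLOW(C) ⊇ FOLLOW(S) = {$}; in R->C d, C is followed by d with FIRST {d}. Thus FOLLOW(C) = {$, d, f}.
FOLLOW(R): in S->R S, R is followed by S with FIRST {λ, b, d, f, g}; in S->R S, the suffix after R is nullable, so FOLLOW(R) ⊇ FOLLOW(S) = {$}. Thus FOLLOW(R) = {$, b, d, f, g}.

{$, d, f}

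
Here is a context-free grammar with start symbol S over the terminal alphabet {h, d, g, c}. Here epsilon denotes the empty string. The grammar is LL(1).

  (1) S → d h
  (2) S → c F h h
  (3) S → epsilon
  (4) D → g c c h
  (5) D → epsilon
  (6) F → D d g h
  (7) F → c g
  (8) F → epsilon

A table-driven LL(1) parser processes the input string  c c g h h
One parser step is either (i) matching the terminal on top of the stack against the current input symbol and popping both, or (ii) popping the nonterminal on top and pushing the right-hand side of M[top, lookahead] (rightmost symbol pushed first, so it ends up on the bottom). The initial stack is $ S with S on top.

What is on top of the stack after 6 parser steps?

h

     Stack      Input        Action
  1  $ S        c c g h h $  expand S → c F h h
  2  $ h h F c  c c g h h $  match c
  3  $ h h F    c g h h $    expand F → c g
  4  $ h h g c  c g h h $    match c
  5  $ h h g    g h h $      match g
  6  $ h h      h h $        match h
Stack after step 6: $ h (top = h).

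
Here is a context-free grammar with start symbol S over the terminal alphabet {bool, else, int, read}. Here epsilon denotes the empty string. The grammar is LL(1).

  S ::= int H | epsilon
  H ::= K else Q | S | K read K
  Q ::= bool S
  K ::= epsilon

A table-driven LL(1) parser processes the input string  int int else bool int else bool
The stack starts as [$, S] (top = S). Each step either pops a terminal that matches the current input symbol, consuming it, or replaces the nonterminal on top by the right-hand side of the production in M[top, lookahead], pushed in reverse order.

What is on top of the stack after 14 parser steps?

step 1: stack=$ S  input=int int else bool int else bool $  — expand S ::= int H
step 2: stack=$ H int  input=int int else bool int else bool $  — match int
step 3: stack=$ H  input=int else bool int else bool $  — expand H ::= S
step 4: stack=$ S  input=int else bool int else bool $  — expand S ::= int H
step 5: stack=$ H int  input=int else bool int else bool $  — match int
step 6: stack=$ H  input=else bool int else bool $  — expand H ::= K else Q
step 7: stack=$ Q else K  input=else bool int else bool $  — expand K ::= epsilon
step 8: stack=$ Q else  input=else bool int else bool $  — match else
step 9: stack=$ Q  input=bool int else bool $  — expand Q ::= bool S
step 10: stack=$ S bool  input=bool int else bool $  — match bool
step 11: stack=$ S  input=int else bool $  — expand S ::= int H
step 12: stack=$ H int  input=int else bool $  — match int
step 13: stack=$ H  input=else bool $  — expand H ::= K else Q
step 14: stack=$ Q else K  input=else bool $  — expand K ::= epsilon
Stack after step 14: $ Q else (top = else).

else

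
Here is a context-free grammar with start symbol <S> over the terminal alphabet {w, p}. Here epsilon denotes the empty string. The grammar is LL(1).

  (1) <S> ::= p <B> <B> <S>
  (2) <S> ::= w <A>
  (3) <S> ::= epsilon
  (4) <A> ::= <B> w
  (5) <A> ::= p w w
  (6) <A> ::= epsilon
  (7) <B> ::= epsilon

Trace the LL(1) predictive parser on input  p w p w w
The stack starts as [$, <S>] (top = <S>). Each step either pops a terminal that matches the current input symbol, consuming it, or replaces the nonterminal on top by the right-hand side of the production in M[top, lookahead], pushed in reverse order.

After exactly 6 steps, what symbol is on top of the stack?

<A>

     Stack            Input        Action
  1  $ <S>            p w p w w $  expand <S> ::= p <B> <B> <S>
  2  $ <S> <B> <B> p  p w p w w $  match p
  3  $ <S> <B> <B>    w p w w $    expand <B> ::= epsilon
  4  $ <S> <B>        w p w w $    expand <B> ::= epsilon
  5  $ <S>            w p w w $    expand <S> ::= w <A>
  6  $ <A> w          w p w w $    match w
Stack after step 6: $ <A> (top = <A>).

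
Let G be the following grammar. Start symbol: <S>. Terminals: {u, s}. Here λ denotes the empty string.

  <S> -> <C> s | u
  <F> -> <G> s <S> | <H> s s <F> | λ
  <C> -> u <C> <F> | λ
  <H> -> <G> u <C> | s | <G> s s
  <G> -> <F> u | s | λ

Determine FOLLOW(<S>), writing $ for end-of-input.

FIRST(<C>): from <C>->u <C> <F> we get {u}; from <C>->λ we get {λ}. So FIRST(<C>) = {λ, u}.
FIRST(<S>): from <S>-><C> s we get {s, u}; from <S>->u we get {u}. So FIRST(<S>) = {s, u}.
FIRST(<F>): from <F>-><G> s <S> we get {s, u}; from <F>-><H> s s <F> we get {s, u}; from <F>->λ we get {λ}. So FIRST(<F>) = {λ, s, u}.
FIRST(<G>): from <G>-><F> u we get {s, u}; from <G>->s we get {s}; from <G>->λ we get {λ}. So FIRST(<G>) = {λ, s, u}.
FIRST(<H>): from <H>-><G> u <C> we get {s, u}; from <H>->s we get {s}; from <H>-><G> s s we get {s, u}. So FIRST(<H>) = {s, u}.
FOLLOW(<S>) includes $ since <S> is the start symbol.
FOLLOW(<H>): in <F>-><H> s s <F>, <H> is followed by s s <F> with FIRST {s}. Thus FOLLOW(<H>) = {s}.
FOLLOW(<C>): in <S>-><C> s, <C> is followed by s with FIRST {s}; in <C>->u <C> <F>, <C> is followed by <F> with FIRST {λ, s, u}; in <C>->u <C> <F>, the suffix after <C> is nullable (adds nothing new); in <H>-><G> u <C>, the suffix after <C> is empty, so FOLLOW(<C>) ⊇ FOLLOW(<H>) = {s}. Thus FOLLOW(<C>) = {s, u}.
FOLLOW(<F>): in <F>-><H> s s <F>, the suffix after <F> is empty (adds nothing new); in <C>->u <C> <F>, the suffix after <F> is empty, so FOLLOW(<F>) ⊇ FOLLOW(<C>) = {s, u}; in <G>-><F> u, <F> is followed by u with FIRST {u}. Thus FOLLOW(<F>) = {s, u}.
FOLLOW(<S>): in <F>-><G> s <S>, the suffix after <S> is empty, so FOLLOW(<S>) ⊇ FOLLOW(<F>) = {s, u}. Thus FOLLOW(<S>) = {$, s, u}.
FOLLOW(<G>): in <F>-><G> s <S>, <G> is followed by s <S> with FIRST {s}; in <H>-><G> u <C>, <G> is followed by u <C> with FIRST {u}; in <H>-><G> s s, <G> is followed by s s with FIRST {s}. Thus FOLLOW(<G>) = {s, u}.

{$, s, u}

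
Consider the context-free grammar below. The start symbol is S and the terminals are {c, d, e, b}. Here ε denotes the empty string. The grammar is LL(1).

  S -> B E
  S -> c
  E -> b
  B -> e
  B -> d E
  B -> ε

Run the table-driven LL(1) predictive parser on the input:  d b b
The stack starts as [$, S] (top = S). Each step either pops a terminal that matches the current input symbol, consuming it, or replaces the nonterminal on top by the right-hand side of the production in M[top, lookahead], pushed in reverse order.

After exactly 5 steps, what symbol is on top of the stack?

     Stack    Input    Action
  1  $ S      d b b $  expand S -> B E
  2  $ E B    d b b $  expand B -> d E
  3  $ E E d  d b b $  match d
  4  $ E E    b b $    expand E -> b
  5  $ E b    b b $    match b
Stack after step 5: $ E (top = E).

E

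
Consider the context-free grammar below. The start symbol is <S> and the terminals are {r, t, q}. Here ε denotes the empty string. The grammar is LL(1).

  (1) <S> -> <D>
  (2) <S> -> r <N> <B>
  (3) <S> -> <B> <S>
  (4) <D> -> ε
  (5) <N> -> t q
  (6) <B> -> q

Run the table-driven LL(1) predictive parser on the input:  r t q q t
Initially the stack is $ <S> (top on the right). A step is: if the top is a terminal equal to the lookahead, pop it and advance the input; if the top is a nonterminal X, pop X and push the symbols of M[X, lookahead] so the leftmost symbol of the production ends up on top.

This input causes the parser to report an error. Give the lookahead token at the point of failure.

step 1: stack=$ <S>  input=r t q q t $  — expand <S> -> r <N> <B>
step 2: stack=$ <B> <N> r  input=r t q q t $  — match r
step 3: stack=$ <B> <N>  input=t q q t $  — expand <N> -> t q
step 4: stack=$ <B> q t  input=t q q t $  — match t
step 5: stack=$ <B> q  input=q q t $  — match q
step 6: stack=$ <B>  input=q t $  — expand <B> -> q
step 7: stack=$ q  input=q t $  — match q
step 8: stack=$  input=t $  — error: stack empty but input remains

t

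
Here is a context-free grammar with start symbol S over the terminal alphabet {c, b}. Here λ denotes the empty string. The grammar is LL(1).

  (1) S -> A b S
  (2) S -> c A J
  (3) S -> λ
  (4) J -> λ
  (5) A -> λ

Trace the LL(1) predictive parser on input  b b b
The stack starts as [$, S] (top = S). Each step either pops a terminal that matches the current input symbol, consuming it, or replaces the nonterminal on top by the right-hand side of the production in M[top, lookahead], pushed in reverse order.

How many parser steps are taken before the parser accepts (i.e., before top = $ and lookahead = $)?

      Stack    Input    Action
   1  $ S      b b b $  expand S -> A b S
   2  $ S b A  b b b $  expand A -> λ
   3  $ S b    b b b $  match b
   4  $ S      b b $    expand S -> A b S
   5  $ S b A  b b $    expand A -> λ
   6  $ S b    b b $    match b
   7  $ S      b $      expand S -> A b S
   8  $ S b A  b $      expand A -> λ
   9  $ S b    b $      match b
  10  $ S      $        expand S -> λ
Accept reached after 10 steps.

10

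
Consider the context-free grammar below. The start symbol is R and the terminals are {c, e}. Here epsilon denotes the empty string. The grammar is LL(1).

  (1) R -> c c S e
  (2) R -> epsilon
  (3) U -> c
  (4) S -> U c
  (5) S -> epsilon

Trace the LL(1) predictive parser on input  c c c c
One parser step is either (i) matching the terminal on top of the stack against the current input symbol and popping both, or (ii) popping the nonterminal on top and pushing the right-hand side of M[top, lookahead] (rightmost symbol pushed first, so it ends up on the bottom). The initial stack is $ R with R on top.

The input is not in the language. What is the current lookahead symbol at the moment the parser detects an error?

     Stack      Input      Action
  1  $ R        c c c c $  expand R -> c c S e
  2  $ e S c c  c c c c $  match c
  3  $ e S c    c c c $    match c
  4  $ e S      c c $      expand S -> U c
  5  $ e c U    c c $      expand U -> c
  6  $ e c c    c c $      match c
  7  $ e c      c $        match c
  8  $ e        $          error: top is terminal e but lookahead is $

$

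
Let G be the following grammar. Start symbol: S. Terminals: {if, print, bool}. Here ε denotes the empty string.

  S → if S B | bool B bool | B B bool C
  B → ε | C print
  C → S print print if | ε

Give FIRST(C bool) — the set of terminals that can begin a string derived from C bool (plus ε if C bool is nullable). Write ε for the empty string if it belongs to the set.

FIRST(S) = {bool, if, print}  (via B B bool C)
FIRST(C) = {ε, bool, if, print}  (via S print print if)
FIRST(B) = {ε, bool, if, print}  (via C print)
FIRST(C bool): take FIRST of each symbol in turn, carrying on past any symbol whose FIRST contains ε; result {bool, if, print}.

{bool, if, print}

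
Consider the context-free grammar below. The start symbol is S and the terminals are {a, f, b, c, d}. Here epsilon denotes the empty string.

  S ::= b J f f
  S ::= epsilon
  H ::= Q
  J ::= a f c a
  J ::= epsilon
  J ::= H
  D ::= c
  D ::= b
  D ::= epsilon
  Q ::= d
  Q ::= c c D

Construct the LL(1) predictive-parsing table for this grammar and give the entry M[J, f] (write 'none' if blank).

J ::= epsilon

FIRST(S) = {epsilon, b}
FIRST(D) = {epsilon, b, c}
FIRST(Q) = {c, d}
FIRST(H) = {c, d}  (via Q)
FIRST(J) = {epsilon, a, c, d}  (via H)
FOLLOW(S) includes $ since S is the start symbol.
FOLLOW(J): in S::=b J f f, J is followed by f f with FIRST {f}. Thus FOLLOW(J) = {f}.
For J ::= a f c a: FIRST(a f c a) = {a}, so it goes in M[J, t] for t ∈ {a}.
For J ::= epsilon: FIRST(epsilon) = {epsilon}, so it goes in M[J, t] for t ∈ {}; since epsilon ∈ FIRST, also for every t ∈ FOLLOW(J) = {f}.
For J ::= H: FIRST(H) = {c, d}, so it goes in M[J, t] for t ∈ {c, d}.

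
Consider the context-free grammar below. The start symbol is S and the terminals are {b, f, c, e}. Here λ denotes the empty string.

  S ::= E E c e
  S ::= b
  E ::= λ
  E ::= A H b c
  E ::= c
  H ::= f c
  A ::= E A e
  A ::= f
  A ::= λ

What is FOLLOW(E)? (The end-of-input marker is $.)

FIRST(H) = {f}
FIRST(S) = {b, c, e, f}  (via E E c e)
FIRST(E) = {λ, c, e, f}  (via A H b c)
FIRST(A) = {λ, c, e, f}  (via E A e)
FOLLOW(S) includes $ since S is the start symbol.
FOLLOW(S): S appears on no right-hand side. Thus FOLLOW(S) = {$}.
FOLLOW(E): in S::=E E c e (occurrence 1), E is followed by E c e with FIRST {c, e, f}; in S::=E E c e (occurrence 2), E is followed by c e with FIRST {c}; in A::=E A e, E is followed by A e with FIRST {c, e, f}. Thus FOLLOW(E) = {c, e, f}.
FOLLOW(H): in E::=A H b c, H is followed by b c with FIRST {b}. Thus FOLLOW(H) = {b}.
FOLLOW(A): in E::=A H b c, A is followed by H b c with FIRST {f}; in A::=E A e, A is followed by e with FIRST {e}. Thus FOLLOW(A) = {e, f}.

{c, e, f}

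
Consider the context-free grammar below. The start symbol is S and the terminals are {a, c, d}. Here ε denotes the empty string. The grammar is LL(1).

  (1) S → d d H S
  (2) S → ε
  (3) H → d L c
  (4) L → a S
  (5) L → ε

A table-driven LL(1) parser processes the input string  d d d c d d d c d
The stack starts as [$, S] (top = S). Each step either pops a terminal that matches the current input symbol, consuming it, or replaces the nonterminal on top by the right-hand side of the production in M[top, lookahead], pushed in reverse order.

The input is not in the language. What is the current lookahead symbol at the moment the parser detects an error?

$

      Stack      Input                Action
   1  $ S        d d d c d d d c d $  expand S → d d H S
   2  $ S H d d  d d d c d d d c d $  match d
   3  $ S H d    d d c d d d c d $    match d
   4  $ S H      d c d d d c d $      expand H → d L c
   5  $ S c L d  d c d d d c d $      match d
   6  $ S c L    c d d d c d $        expand L → ε
   7  $ S c      c d d d c d $        match c
   8  $ S        d d d c d $          expand S → d d H S
   9  $ S H d d  d d d c d $          match d
  10  $ S H d    d d c d $            match d
  11  $ S H      d c d $              expand H → d L c
  12  $ S c L d  d c d $              match d
  13  $ S c L    c d $                expand L → ε
  14  $ S c      c d $                match c
  15  $ S        d $                  expand S → d d H S
  16  $ S H d d  d $                  match d
  17  $ S H d    $                    error: top is terminal d but lookahead is $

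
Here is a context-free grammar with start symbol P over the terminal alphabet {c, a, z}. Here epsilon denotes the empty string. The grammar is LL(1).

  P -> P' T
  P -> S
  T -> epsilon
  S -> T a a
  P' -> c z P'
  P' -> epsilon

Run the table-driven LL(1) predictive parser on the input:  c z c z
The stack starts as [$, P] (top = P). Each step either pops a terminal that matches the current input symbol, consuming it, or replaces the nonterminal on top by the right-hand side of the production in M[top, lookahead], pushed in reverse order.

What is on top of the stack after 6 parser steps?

z

step 1: stack=$ P  input=c z c z $  — expand P -> P' T
step 2: stack=$ T P'  input=c z c z $  — expand P' -> c z P'
step 3: stack=$ T P' z c  input=c z c z $  — match c
step 4: stack=$ T P' z  input=z c z $  — match z
step 5: stack=$ T P'  input=c z $  — expand P' -> c z P'
step 6: stack=$ T P' z c  input=c z $  — match c
Stack after step 6: $ T P' z (top = z).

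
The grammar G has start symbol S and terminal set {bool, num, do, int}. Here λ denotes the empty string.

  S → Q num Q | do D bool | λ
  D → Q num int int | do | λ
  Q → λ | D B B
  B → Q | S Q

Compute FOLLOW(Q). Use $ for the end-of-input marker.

{$, do, num}

FIRST(S): from S→Q num Q we get {do, num}; from S→do D bool we get {do}; from S→λ we get {λ}. So FIRST(S) = {λ, do, num}.
FIRST(D): from D→Q num int int we get {do, num}; from D→do we get {do}; from D→λ we get {λ}. So FIRST(D) = {λ, do, num}.
FIRST(Q): from Q→λ we get {λ}; from Q→D B B we get {λ, do, num}. So FIRST(Q) = {λ, do, num}.
FIRST(B): from B→Q we get {λ, do, num}; from B→S Q we get {λ, do, num}. So FIRST(B) = {λ, do, num}.
FOLLOW(S) includes $ since S is the start symbol.
FOLLOW(S): in B→S Q, S is followed by Q with FIRST {λ, do, num}; in B→S Q, the suffix after S is nullable, so FOLLOW(S) ⊇ FOLLOW(B) = {$, do, num}. Thus FOLLOW(S) = {$, do, num}.
FOLLOW(D): in S→do D bool, D is followed by bool with FIRST {bool}; in Q→D B B, D is followed by B B with FIRST {λ, do, num}; in Q→D B B, the suffix after D is nullable, so FOLLOW(D) ⊇ FOLLOW(Q) = {$, do, num}. Thus FOLLOW(D) = {$, bool, do, num}.
FOLLOW(Q): in S→Q num Q (occurrence 1), Q is followed by num Q with FIRST {num}; in S→Q num Q (occurrence 2), the suffix after Q is empty, so FOLLOW(Q) ⊇ FOLLOW(S) = {$, do, num}; in D→Q num int int, Q is followed by num int int with FIRST {num}; in B→Q, the suffix after Q is empty, so FOLLOW(Q) ⊇ FOLLOW(B) = {$, do, num}; in B→S Q, the suffix after Q is empty, so FOLLOW(Q) ⊇ FOLLOW(B) = {$, do, num}. Thus FOLLOW(Q) = {$, do, num}.
FOLLOW(B): in Q→D B B (occurrence 1), B is followed by B with FIRST {λ, do, num}; in Q→D B B (occurrence 1), the suffix after B is nullable, so FOLLOW(B) ⊇ FOLLOW(Q) = {$, do, num}; in Q→D B B (occurrence 2), the suffix after B is empty, so FOLLOW(B) ⊇ FOLLOW(Q) = {$, do, num}. Thus FOLLOW(B) = {$, do, num}.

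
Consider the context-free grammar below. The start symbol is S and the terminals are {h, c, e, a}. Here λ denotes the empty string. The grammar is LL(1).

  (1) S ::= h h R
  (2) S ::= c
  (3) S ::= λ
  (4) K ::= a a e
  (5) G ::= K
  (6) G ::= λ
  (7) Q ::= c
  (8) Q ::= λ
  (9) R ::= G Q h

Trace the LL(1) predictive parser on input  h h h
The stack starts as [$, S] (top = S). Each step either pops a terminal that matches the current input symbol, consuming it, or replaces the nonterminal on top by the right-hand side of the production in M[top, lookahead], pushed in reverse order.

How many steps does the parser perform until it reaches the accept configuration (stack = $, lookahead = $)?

     Stack    Input    Action
  1  $ S      h h h $  expand S ::= h h R
  2  $ R h h  h h h $  match h
  3  $ R h    h h $    match h
  4  $ R      h $      expand R ::= G Q h
  5  $ h Q G  h $      expand G ::= λ
  6  $ h Q    h $      expand Q ::= λ
  7  $ h      h $      match h
Accept reached after 7 steps.

7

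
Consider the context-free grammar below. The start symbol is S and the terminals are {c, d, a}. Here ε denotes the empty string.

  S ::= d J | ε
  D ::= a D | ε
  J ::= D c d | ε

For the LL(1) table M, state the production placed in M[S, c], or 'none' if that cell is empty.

FIRST(S): from S::=d J we get {d}; from S::=ε we get {ε}. So FIRST(S) = {ε, d}.
FIRST(D): from D::=a D we get {a}; from D::=ε we get {ε}. So FIRST(D) = {ε, a}.
FIRST(J): from J::=D c d we get {a, c}; from J::=ε we get {ε}. So FIRST(J) = {ε, a, c}.
FOLLOW(S) includes $ since S is the start symbol.
FOLLOW(S): S appears on no right-hand side. Thus FOLLOW(S) = {$}.
For S ::= d J: FIRST(d J) = {d}, so it goes in M[S, t] for t ∈ {d}.
For S ::= ε: FIRST(ε) = {ε}, so it goes in M[S, t] for t ∈ {}; since ε ∈ FIRST, also for every t ∈ FOLLOW(S) = {$}.
None of these place a production in M[S, c].

none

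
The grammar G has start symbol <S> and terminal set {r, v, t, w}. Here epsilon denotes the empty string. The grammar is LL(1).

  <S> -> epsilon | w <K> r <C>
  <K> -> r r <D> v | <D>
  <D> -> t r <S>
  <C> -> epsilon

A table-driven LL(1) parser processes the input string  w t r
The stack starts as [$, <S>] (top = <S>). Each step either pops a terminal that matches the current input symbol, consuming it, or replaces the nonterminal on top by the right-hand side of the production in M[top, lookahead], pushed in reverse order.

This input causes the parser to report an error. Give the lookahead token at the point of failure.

$

     Stack            Input    Action
  1  $ <S>            w t r $  expand <S> -> w <K> r <C>
  2  $ <C> r <K> w    w t r $  match w
  3  $ <C> r <K>      t r $    expand <K> -> <D>
  4  $ <C> r <D>      t r $    expand <D> -> t r <S>
  5  $ <C> r <S> r t  t r $    match t
  6  $ <C> r <S> r    r $      match r
  7  $ <C> r <S>      $        expand <S> -> epsilon
  8  $ <C> r          $        error: top is terminal r but lookahead is $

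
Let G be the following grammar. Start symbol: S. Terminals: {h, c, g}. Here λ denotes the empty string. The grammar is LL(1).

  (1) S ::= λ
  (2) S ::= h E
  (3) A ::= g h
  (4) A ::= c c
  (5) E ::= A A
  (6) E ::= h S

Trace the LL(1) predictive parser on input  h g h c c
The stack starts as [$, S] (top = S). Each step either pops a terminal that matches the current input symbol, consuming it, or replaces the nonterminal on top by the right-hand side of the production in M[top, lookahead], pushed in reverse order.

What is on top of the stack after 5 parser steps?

h

step 1: stack=$ S  input=h g h c c $  — expand S ::= h E
step 2: stack=$ E h  input=h g h c c $  — match h
step 3: stack=$ E  input=g h c c $  — expand E ::= A A
step 4: stack=$ A A  input=g h c c $  — expand A ::= g h
step 5: stack=$ A h g  input=g h c c $  — match g
Stack after step 5: $ A h (top = h).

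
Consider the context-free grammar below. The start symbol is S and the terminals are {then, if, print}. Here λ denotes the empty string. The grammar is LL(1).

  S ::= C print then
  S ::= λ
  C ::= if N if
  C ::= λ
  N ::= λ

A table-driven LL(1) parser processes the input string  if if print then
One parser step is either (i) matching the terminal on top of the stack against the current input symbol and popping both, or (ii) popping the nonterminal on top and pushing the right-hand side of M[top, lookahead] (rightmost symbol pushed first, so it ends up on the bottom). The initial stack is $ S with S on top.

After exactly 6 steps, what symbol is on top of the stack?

step 1: stack=$ S  input=if if print then $  — expand S ::= C print then
step 2: stack=$ then print C  input=if if print then $  — expand C ::= if N if
step 3: stack=$ then print if N if  input=if if print then $  — match if
step 4: stack=$ then print if N  input=if print then $  — expand N ::= λ
step 5: stack=$ then print if  input=if print then $  — match if
step 6: stack=$ then print  input=print then $  — match print
Stack after step 6: $ then (top = then).

then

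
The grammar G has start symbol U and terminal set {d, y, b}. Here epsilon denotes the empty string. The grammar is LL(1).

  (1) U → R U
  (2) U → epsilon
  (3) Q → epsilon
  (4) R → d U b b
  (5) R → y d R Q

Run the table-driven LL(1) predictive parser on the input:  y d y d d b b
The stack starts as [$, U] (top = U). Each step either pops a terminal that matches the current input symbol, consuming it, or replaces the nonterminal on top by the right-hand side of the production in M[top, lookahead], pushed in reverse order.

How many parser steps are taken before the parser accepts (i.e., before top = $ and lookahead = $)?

step 1: stack=$ U  input=y d y d d b b $  — expand U → R U
step 2: stack=$ U R  input=y d y d d b b $  — expand R → y d R Q
step 3: stack=$ U Q R d y  input=y d y d d b b $  — match y
step 4: stack=$ U Q R d  input=d y d d b b $  — match d
step 5: stack=$ U Q R  input=y d d b b $  — expand R → y d R Q
step 6: stack=$ U Q Q R d y  input=y d d b b $  — match y
step 7: stack=$ U Q Q R d  input=d d b b $  — match d
step 8: stack=$ U Q Q R  input=d b b $  — expand R → d U b b
step 9: stack=$ U Q Q b b U d  input=d b b $  — match d
step 10: stack=$ U Q Q b b U  input=b b $  — expand U → epsilon
step 11: stack=$ U Q Q b b  input=b b $  — match b
step 12: stack=$ U Q Q b  input=b $  — match b
step 13: stack=$ U Q Q  input=$  — expand Q → epsilon
step 14: stack=$ U Q  input=$  — expand Q → epsilon
step 15: stack=$ U  input=$  — expand U → epsilon
Accept reached after 15 steps.

15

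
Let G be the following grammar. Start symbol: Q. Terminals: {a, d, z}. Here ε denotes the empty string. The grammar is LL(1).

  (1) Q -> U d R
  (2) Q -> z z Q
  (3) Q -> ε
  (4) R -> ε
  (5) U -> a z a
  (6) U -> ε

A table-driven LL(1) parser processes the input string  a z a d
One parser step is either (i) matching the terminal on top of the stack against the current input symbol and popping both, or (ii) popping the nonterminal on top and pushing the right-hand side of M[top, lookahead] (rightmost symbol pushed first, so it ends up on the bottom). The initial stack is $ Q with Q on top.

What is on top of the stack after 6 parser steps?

step 1: stack=$ Q  input=a z a d $  — expand Q -> U d R
step 2: stack=$ R d U  input=a z a d $  — expand U -> a z a
step 3: stack=$ R d a z a  input=a z a d $  — match a
step 4: stack=$ R d a z  input=z a d $  — match z
step 5: stack=$ R d a  input=a d $  — match a
step 6: stack=$ R d  input=d $  — match d
Stack after step 6: $ R (top = R).

R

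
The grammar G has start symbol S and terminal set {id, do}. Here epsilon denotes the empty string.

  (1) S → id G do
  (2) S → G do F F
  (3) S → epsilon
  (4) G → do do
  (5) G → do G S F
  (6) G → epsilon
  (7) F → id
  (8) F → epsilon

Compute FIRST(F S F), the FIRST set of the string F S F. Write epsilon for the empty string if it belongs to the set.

{epsilon, do, id}

FIRST(G) = {epsilon, do}
FIRST(F) = {epsilon, id}
FIRST(S) = {epsilon, do, id}  (via G do F F)
FIRST(F S F): take FIRST of each symbol in turn, carrying on past any symbol whose FIRST contains epsilon; result {epsilon, do, id}.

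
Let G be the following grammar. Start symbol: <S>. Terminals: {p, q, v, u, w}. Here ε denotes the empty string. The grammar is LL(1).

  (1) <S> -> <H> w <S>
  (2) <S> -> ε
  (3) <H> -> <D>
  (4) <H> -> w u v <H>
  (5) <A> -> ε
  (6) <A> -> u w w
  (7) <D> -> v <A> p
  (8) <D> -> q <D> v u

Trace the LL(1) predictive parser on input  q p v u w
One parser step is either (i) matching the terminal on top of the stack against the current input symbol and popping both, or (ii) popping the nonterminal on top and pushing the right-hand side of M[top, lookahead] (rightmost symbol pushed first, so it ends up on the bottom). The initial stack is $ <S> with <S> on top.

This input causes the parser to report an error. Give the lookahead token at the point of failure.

step 1: stack=$ <S>  input=q p v u w $  — expand <S> -> <H> w <S>
step 2: stack=$ <S> w <H>  input=q p v u w $  — expand <H> -> <D>
step 3: stack=$ <S> w <D>  input=q p v u w $  — expand <D> -> q <D> v u
step 4: stack=$ <S> w u v <D> q  input=q p v u w $  — match q
step 5: stack=$ <S> w u v <D>  input=p v u w $  — error: M[<D>, p] is empty

p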